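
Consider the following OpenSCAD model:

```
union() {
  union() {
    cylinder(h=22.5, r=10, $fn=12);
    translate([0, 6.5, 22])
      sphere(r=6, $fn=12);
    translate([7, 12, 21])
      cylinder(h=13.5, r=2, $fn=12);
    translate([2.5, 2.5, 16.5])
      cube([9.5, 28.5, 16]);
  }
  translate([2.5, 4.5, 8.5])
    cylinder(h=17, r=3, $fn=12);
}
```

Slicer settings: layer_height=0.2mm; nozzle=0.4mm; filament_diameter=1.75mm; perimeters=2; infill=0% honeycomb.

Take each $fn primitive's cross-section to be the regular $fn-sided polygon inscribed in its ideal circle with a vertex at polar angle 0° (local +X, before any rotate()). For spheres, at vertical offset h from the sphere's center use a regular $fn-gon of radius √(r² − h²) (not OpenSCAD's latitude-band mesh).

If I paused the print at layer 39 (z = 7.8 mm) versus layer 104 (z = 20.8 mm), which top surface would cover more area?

Layer 39 (z = 7.8): the r=10 cylinder contributes a regular 12-gon of circumradius 10 (area = (12/2)·10.000²·sin(360°/12) = 300.00 mm²); the sphere at (0, 6.5) does not reach this height (|z−center|=14.200 > r=6); the cylinder at (7, 12) does not reach this height (z outside [21, 34.5]); the cube at (2.5, 2.5) does not reach this height (z outside [16.5, 32.5]); Merging all regions: only the r=10 cylinder is present, so the union is just that shape — area = 300.00 mm²; the cylinder at (2.5, 4.5) is not intersected at this z (z outside [8.5, 25.5]); Combining (union): only the result so far is present, so the union is just that shape — area = 300.00 mm². So its area = 300.00 mm². Layer 104 (z = 20.8): the r=10 cylinder gives a regular 12-gon of circumradius 10 (constant along its height) (area = (12/2)·10.000²·sin(360°/12) = 300.00 mm²); the r=6 sphere at (0, 6.5) contributes a regular 12-gon of circumradius √(6²−1.2²) = 5.879 (area = (12/2)·5.879²·sin(360°/12) = 103.68 mm²); the cylinder at (7, 12) is not intersected at this z (z outside [21, 34.5]); the cube at (2.5, 2.5) (footprint 9.5×28.5) is included at this height (area 270.75 mm²); Taking the union: the regions partially overlap — summed areas 674.43 mm² minus the doubly-counted overlap 120.10 mm² gives 554.33 mm² — area = 554.33 mm²; the cylinder at (2.5, 4.5): section is a regular 12-gon, circumradius r=3 (area = (12/2)·3.000²·sin(360°/12) = 27.00 mm²); Taking the union: the r=3 cylinder at (2.5, 4.5) lies entirely inside that combined region, so the union is just that combined region — area = 554.33 mm². So its area = 554.33 mm². Layer 104 is larger (554.33 vs 300.00 mm²).

layer 104 (z = 20.8 mm)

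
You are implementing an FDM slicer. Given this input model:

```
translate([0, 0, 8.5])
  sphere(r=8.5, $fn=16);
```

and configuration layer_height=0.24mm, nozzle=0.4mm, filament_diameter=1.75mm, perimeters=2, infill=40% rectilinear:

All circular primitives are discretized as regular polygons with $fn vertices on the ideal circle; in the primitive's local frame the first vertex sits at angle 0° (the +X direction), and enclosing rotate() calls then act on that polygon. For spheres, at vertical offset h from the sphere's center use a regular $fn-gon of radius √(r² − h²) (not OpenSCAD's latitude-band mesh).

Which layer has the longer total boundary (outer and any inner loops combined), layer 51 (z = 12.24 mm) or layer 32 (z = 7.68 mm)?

Layer 51 (z = 12.24): the r=8.5 sphere contributes a regular 16-gon of circumradius √(8.5²−3.74²) = 7.633 (perimeter = 2·16·7.633·sin(180°/16) = 47.65 mm). So its perimeter = 47.65 mm. Layer 32 (z = 7.68): the r=8.5 sphere contributes a regular 16-gon of circumradius √(8.5²−0.82²) = 8.460 (perimeter = 2·16·8.460·sin(180°/16) = 52.82 mm). So its perimeter = 52.82 mm. Layer 32 is larger (52.82 vs 47.65 mm).

layer 32 (z = 7.68 mm)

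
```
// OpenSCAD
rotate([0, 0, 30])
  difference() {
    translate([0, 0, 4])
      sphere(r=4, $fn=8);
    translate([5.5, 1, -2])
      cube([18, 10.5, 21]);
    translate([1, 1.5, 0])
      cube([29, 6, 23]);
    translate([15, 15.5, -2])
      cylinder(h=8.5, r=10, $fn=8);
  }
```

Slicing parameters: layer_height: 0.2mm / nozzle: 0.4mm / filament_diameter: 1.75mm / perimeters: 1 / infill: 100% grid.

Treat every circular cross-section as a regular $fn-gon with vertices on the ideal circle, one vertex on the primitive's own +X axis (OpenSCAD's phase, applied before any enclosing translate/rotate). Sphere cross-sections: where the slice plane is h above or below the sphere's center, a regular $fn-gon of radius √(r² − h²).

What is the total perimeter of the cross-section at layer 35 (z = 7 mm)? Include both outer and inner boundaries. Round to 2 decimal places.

16.61 mm

At z = 7 mm: the sphere: section is a regular 8-gon, circumradius = √(r²−h²) = √(4²−3²) = 2.646 (perimeter = 2·8·2.646·sin(180°/8) = 16.20 mm); the cube at (5.5, 1) (footprint 18×10.5) is included at this height (perimeter 57.00 mm); the cube at (1, 1.5) is present — its section is the full 29×6 rectangle (perimeter 70.00 mm); the cylinder at (15, 15.5) does not reach this height (z outside [-2, 6.5]); Subtracting the remaining from the first: starting from the r=4 sphere, the 18×10.5 cube at (5.5, 1) misses the remaining region (no effect); the 29×6 cube at (1, 1.5) partially overlaps it — only the 0.51 mm² overlap (of its 174.00 mm²) is removed, clipping the outline — boundary = 16.61 mm; (rotated 30° about Z; rotation is an isometry so areas/perimeters/island counts are preserved). Overall, the cross-section is a single solid region. Total boundary length (outer) = 16.61 mm.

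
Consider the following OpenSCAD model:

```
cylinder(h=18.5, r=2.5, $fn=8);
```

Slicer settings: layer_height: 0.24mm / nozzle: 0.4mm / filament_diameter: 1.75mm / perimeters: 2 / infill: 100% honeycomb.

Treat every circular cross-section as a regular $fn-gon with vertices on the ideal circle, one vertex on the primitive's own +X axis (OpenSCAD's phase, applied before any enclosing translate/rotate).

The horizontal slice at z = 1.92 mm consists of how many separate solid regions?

1

At z = 1.92 mm: the cylinder: section is a regular 8-gon, circumradius r=2.5. The result has 1 disconnected region.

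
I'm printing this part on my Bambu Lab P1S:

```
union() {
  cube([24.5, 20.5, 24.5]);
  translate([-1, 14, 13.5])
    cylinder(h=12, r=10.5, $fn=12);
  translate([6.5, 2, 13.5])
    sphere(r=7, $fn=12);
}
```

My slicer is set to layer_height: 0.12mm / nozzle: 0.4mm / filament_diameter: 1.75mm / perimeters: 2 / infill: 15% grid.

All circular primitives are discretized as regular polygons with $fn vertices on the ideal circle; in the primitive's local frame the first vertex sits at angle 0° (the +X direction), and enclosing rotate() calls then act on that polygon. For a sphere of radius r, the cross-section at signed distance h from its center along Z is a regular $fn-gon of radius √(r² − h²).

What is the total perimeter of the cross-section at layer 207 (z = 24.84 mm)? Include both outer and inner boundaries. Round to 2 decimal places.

65.22 mm

At z = 24.84 mm: the cube is not intersected at this z (z outside [0, 24.5]); the cylinder at (-1, 14): section is a regular 12-gon, circumradius r=10.5 (perimeter = 2·12·10.500·sin(180°/12) = 65.22 mm); the sphere at (6.5, 2) does not reach this height (|z−center|=11.340 > r=7); Taking the union: only the r=10.5 cylinder at (-1, 14) is present, so the union is just that shape — boundary = 65.22 mm. Overall, the cross-section is a single solid region. Total boundary length (outer) = 65.22 mm.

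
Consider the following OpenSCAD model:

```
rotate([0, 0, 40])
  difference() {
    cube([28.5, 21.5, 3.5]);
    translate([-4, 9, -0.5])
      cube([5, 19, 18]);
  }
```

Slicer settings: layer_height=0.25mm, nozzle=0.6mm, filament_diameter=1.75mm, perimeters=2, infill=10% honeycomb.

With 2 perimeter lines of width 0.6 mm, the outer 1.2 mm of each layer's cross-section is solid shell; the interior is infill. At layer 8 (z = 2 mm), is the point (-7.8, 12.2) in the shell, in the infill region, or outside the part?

At z = 2 mm: the cube is present — its section is the full 28.5×21.5 rectangle; the cube at (-4, 9) is present — its section is the full 5×19 rectangle; After the difference (first − rest): starting from the 28.5×21.5 cube, the 5×19 cube at (-4, 9) partially overlaps it — only the 12.50 mm² overlap (of its 95.00 mm²) is removed, clipping the outline — 1 connected region; (whole slice rotated 40° about Z — lengths, areas and connectivity unchanged). Overall, the cross-section is a single solid region. Undo the 40° rotation: the query point maps to (1.867, 14.359) in the un-rotated model frame. The nearest boundary edge runs (1.00, 9.00)→(1.00, 21.50); distance from the point to it = 0.87 mm. The point is inside the cross-section, 0.87 mm from the nearest boundary — within the 1.2 mm shell band (2 × 0.6).

shell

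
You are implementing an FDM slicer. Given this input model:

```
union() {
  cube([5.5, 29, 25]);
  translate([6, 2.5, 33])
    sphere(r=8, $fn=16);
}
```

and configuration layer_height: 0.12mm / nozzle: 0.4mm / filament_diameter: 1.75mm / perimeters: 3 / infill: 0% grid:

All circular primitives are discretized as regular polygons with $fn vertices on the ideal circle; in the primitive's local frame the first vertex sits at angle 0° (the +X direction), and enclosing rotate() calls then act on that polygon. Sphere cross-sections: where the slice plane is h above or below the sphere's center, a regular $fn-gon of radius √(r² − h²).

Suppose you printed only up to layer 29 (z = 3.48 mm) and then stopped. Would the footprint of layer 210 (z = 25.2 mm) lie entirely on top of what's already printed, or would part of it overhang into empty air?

part overhangs

Compare the two slices. At z = 3.48: the cube (footprint 5.5×29) is included at this height (area 159.50 mm²); the sphere at (6, 2.5) is absent (|z−center|=29.520 > r=8); Merging all regions: only the 5.5×29 cube is present, so the union is just that shape — area = 159.50 mm². At z = 25.2: the cube is absent (z outside [0, 25]); the r=8 sphere at (6, 2.5) slices to a regular 16-gon of circumradius 1.778 (√(r²−h²) with h=7.8 from center) (area = (16/2)·1.778²·sin(360°/16) = 9.67 mm²); Merging all regions: only the r=8 sphere at (6, 2.5) is present, so the union is just that shape — area = 9.67 mm². Checking containment: at z = 25.2 the cross-section extends beyond the z = 3.48 cross-section by about 6.57 mm².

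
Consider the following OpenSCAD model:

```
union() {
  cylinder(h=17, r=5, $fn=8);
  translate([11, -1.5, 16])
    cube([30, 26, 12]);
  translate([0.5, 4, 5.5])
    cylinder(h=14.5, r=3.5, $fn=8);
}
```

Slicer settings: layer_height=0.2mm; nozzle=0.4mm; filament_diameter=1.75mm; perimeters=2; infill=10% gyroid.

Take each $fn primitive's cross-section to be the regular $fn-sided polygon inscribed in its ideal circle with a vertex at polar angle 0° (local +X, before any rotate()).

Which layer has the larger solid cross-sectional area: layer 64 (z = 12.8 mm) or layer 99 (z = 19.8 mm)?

layer 99 (z = 19.8 mm)

Layer 64 (z = 12.8): the r=5 cylinder gives a regular 8-gon of circumradius 5 (constant along its height) (area = (8/2)·5.000²·sin(360°/8) = 70.71 mm²); the cube at (11, -1.5) is absent (z outside [16, 28]); the cylinder at (0.5, 4): section is a regular 8-gon, circumradius r=3.5 (area = (8/2)·3.500²·sin(360°/8) = 34.65 mm²); Merging all regions: the regions partially overlap — summed areas 105.36 mm² minus the doubly-counted overlap 19.20 mm² gives 86.16 mm² — area = 86.16 mm². So its area = 86.16 mm². Layer 99 (z = 19.8): the cylinder is not intersected at this z (z outside [0, 17]); the 30×26 cube at (11, -1.5) contributes its full rectangle (area 780.00 mm²); the r=3.5 cylinder at (0.5, 4) gives a regular 8-gon of circumradius 3.5 (constant along its height) (area = (8/2)·3.500²·sin(360°/8) = 34.65 mm²); Combining (union): the 2 present regions are separate (no shared area or edge), so areas and boundary lengths simply add and each stays a separate island — area = 814.65 mm². So its area = 814.65 mm². Layer 99 is larger (814.65 vs 86.16 mm²).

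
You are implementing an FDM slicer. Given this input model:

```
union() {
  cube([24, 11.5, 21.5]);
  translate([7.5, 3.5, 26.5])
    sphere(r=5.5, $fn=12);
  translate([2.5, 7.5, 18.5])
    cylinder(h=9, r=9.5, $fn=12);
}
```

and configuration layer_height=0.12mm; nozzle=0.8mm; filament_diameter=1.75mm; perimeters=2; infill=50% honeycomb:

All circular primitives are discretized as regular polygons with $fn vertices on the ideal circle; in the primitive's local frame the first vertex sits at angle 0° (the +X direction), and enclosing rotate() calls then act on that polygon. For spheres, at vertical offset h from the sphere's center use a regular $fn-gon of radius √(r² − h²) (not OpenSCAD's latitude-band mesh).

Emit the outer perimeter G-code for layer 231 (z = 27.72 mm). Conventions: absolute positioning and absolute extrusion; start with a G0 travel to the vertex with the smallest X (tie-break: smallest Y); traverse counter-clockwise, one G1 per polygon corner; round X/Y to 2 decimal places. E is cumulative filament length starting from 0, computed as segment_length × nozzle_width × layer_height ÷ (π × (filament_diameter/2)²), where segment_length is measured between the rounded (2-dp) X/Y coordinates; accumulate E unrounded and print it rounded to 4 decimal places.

At z = 27.72 mm: the cube does not reach this height (z outside [0, 21.5]); the r=5.5 sphere at (7.5, 3.5) slices to a regular 12-gon of circumradius 5.363 (√(r²−h²) with h=1.22 from center); the cylinder at (2.5, 7.5) is not intersected at this z (z outside [18.5, 27.5]); Taking the union: only the r=5.5 sphere at (7.5, 3.5) is present, so the union is just that shape — 1 connected region. The outline is a single polygon with 12 vertices. Extrusion per mm of travel: 0.8 × 0.12 / (π × 0.875²) = 0.039912. Accumulating E over each segment gives final E = 1.3286.

G0 X2.14 Y3.50 Z27.72
G1 X2.86 Y0.82 E0.1108
G1 X4.82 Y-1.14 E0.2214
G1 X7.50 Y-1.86 E0.3321
G1 X10.18 Y-1.14 E0.4429
G1 X12.14 Y0.82 E0.5535
G1 X12.86 Y3.50 E0.6643
G1 X12.14 Y6.18 E0.7750
G1 X10.18 Y8.14 E0.8857
G1 X7.50 Y8.86 E0.9964
G1 X4.82 Y8.14 E1.1072
G1 X2.86 Y6.18 E1.2178
G1 X2.14 Y3.50 E1.3286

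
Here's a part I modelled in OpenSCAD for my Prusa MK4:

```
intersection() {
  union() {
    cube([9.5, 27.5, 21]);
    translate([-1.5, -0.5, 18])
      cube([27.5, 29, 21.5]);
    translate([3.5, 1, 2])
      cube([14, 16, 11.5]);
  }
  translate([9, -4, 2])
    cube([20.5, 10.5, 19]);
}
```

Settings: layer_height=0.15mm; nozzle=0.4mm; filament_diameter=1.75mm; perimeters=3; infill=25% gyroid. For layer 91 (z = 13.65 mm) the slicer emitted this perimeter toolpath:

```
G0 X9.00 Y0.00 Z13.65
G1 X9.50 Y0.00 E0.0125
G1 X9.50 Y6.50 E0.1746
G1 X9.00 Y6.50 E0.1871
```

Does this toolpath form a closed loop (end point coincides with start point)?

no

Start point (G0): (9.00, 0.00). End point (last G1): the path does not return to the start — open.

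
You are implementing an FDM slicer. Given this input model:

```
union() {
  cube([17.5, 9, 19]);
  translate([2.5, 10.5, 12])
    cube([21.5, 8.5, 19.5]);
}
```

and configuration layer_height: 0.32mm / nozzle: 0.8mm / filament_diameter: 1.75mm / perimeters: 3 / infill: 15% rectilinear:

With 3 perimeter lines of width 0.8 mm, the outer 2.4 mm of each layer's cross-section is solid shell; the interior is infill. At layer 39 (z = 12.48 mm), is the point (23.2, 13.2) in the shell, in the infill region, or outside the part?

shell

At z = 12.48 mm: the 17.5×9 cube contributes its full rectangle; the cube at (2.5, 10.5) (footprint 21.5×8.5) is included at this height; Merging all regions: the 2 present regions are separate (no shared area or edge), so areas and boundary lengths simply add and each stays a separate island — 2 connected regions. Overall, the cross-section has 2 separate islands. The nearest boundary edge runs (24.00, 19.00)→(24.00, 10.50); distance from the point to it = 0.80 mm. (Shell/infill is judged within the island containing the point — the largest one.) The point is inside the cross-section, 0.80 mm from the nearest boundary — within the 2.4 mm shell band (3 × 0.8).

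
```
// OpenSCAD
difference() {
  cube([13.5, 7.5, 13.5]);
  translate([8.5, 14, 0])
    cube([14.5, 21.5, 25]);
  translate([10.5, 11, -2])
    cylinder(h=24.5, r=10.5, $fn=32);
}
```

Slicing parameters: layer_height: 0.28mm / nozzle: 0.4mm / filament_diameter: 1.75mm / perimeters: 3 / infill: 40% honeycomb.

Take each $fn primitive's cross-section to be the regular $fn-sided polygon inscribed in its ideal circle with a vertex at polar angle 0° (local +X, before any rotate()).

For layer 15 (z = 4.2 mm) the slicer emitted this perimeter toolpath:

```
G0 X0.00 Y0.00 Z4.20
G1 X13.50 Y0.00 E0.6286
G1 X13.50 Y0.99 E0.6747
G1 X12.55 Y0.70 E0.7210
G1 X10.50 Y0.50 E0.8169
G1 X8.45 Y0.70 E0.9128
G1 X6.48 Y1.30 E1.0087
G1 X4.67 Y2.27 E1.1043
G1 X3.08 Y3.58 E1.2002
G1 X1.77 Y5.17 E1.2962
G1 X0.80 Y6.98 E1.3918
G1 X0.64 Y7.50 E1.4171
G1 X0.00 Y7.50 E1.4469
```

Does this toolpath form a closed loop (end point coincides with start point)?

Start point (G0): (0.00, 0.00). End point (last G1): the path does not return to the start — open.

no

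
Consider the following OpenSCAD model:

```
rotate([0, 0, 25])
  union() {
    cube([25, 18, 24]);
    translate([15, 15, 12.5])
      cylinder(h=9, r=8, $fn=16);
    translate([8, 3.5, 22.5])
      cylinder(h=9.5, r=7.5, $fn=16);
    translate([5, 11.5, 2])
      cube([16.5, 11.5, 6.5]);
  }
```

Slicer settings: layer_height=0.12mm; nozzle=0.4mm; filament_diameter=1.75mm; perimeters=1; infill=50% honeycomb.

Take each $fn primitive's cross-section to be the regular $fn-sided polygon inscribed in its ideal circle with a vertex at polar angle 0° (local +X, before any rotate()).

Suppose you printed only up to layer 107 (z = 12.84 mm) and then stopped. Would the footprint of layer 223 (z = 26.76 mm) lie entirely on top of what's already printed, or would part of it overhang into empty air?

part overhangs

Compare the two slices. At z = 12.84: the cube is present — its section is the full 25×18 rectangle (area 450.00 mm²); the r=8 cylinder at (15, 15) gives a regular 16-gon of circumradius 8 (constant along its height) (area = (16/2)·8.000²·sin(360°/16) = 195.93 mm²); the cylinder at (8, 3.5) is absent (z outside [22.5, 32]); the cube at (5, 11.5) is not intersected at this z (z outside [2, 8.5]); Merging all regions: the regions partially overlap — summed areas 645.93 mm² minus the doubly-counted overlap 144.18 mm² gives 501.76 mm² — area = 501.76 mm²; (whole slice rotated 25° about Z — lengths, areas and connectivity unchanged). At z = 26.76: the cube is absent (z outside [0, 24]); the cylinder at (15, 15) is not intersected at this z (z outside [12.5, 21.5]); the r=7.5 cylinder at (8, 3.5) contributes a regular 16-gon of circumradius 7.5 (area = (16/2)·7.500²·sin(360°/16) = 172.21 mm²); the cube at (5, 11.5) is not intersected at this z (z outside [2, 8.5]); Taking the union: only the r=7.5 cylinder at (8, 3.5) is present, so the union is just that shape — area = 172.21 mm²; (rotated 25° about Z; rotation is an isometry so areas/perimeters/island counts are preserved). Checking containment: at z = 26.76 the cross-section extends beyond the z = 12.84 cross-section by about 36.23 mm².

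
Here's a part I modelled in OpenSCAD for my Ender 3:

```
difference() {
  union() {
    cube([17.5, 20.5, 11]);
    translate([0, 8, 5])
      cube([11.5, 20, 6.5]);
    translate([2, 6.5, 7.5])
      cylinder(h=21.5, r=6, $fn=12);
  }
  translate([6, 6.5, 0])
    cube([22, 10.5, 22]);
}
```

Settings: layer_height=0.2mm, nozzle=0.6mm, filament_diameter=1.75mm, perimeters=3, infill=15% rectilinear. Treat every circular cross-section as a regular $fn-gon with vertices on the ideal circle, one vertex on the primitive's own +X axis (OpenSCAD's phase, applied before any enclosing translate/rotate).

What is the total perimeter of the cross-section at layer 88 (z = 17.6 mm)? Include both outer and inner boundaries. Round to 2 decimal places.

38.67 mm

At z = 17.6 mm: the cube does not reach this height (z outside [0, 11]); the cube at (0, 8) is absent (z outside [5, 11.5]); the r=6 cylinder at (2, 6.5) contributes a regular 12-gon of circumradius 6 (perimeter = 2·12·6.000·sin(180°/12) = 37.27 mm); Merging all regions: only the r=6 cylinder at (2, 6.5) is present, so the union is just that shape — boundary = 37.27 mm; the cube at (6, 6.5) (footprint 22×10.5) is included at this height (perimeter 65.00 mm); Subtracting the remaining from the first: starting from the result so far, the 22×10.5 cube at (6, 6.5) partially overlaps it — only the 5.51 mm² overlap (of its 231.00 mm²) is removed, clipping the outline — boundary = 38.67 mm. Overall, the cross-section is a single solid region. Total boundary length (outer) = 38.67 mm.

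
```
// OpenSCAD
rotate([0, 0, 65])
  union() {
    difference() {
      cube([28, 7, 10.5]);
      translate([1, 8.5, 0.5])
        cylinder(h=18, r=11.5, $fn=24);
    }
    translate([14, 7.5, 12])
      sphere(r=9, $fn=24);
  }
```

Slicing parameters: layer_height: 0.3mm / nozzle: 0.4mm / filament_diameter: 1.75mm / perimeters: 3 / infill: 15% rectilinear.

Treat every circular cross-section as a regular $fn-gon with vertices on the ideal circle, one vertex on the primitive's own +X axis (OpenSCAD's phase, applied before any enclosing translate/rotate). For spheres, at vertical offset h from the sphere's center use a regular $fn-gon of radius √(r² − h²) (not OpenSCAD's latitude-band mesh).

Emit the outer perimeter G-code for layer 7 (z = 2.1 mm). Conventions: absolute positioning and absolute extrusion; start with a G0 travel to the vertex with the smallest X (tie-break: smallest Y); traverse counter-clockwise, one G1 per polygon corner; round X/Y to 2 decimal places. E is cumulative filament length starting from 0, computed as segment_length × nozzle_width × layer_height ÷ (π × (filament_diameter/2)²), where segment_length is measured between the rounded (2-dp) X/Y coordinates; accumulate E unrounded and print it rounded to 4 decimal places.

At z = 2.1 mm: the 28×7 cube contributes its full rectangle; the cylinder at (1, 8.5): section is a regular 24-gon, circumradius r=11.5; After the difference (first − rest): starting from the 28×7 cube, the r=11.5 cylinder at (1, 8.5) partially overlaps it — only the 77.21 mm² overlap (of its 410.75 mm²) is removed, clipping the outline — 1 connected region; the sphere at (14, 7.5) is not intersected at this z (|z−center|=9.900 > r=9); Taking the union: only the result so far is present, so the union is just that shape — 1 connected region; (whole slice rotated 65° about Z — lengths, areas and connectivity unchanged). The outline is a single polygon with 7 vertices. Extrusion per mm of travel: 0.4 × 0.3 / (π × 0.875²) = 0.049890. Accumulating E over each segment gives final E = 2.5010.

G0 X-1.14 Y14.11 Z2.10
G1 X0.11 Y13.31 E0.0740
G1 X2.14 Y11.09 E0.2241
G1 X3.53 Y8.43 E0.3739
G1 X3.66 Y7.84 E0.4040
G1 X11.83 Y25.38 E1.3693
G1 X5.49 Y28.33 E1.7182
G1 X-1.14 Y14.11 E2.5010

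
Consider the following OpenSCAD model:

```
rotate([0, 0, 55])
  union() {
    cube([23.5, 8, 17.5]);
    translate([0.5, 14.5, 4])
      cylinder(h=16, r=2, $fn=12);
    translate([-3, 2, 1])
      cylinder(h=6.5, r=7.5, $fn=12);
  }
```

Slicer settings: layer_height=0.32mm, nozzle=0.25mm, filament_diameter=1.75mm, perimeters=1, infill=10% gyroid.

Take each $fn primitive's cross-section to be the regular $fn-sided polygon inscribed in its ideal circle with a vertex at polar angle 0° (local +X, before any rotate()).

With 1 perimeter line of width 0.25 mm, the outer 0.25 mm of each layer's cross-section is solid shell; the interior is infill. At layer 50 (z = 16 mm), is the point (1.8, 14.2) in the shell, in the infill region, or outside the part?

infill

At z = 16 mm: the cube (footprint 23.5×8) is included at this height; the r=2 cylinder at (0.5, 14.5) contributes a regular 12-gon of circumradius 2; the cylinder at (-3, 2) is absent (z outside [1, 7.5]); Taking the union: the 2 present regions are separate (no shared area or edge), so areas and boundary lengths simply add and each stays a separate island — 2 connected regions; (whole slice rotated 55° about Z — lengths, areas and connectivity unchanged). Overall, the cross-section has 2 separate islands. Undo the 55° rotation: the query point maps to (12.664, 6.670) in the un-rotated model frame. The nearest boundary edge runs (0.00, 8.00)→(23.50, 8.00); distance from the point to it = 1.33 mm. (Shell/infill is judged within the island containing the point — the largest one.) The point is inside the cross-section and 1.33 mm from the nearest boundary — more than the 0.25 mm shell width (1 × 0.25), so it's in the infill interior.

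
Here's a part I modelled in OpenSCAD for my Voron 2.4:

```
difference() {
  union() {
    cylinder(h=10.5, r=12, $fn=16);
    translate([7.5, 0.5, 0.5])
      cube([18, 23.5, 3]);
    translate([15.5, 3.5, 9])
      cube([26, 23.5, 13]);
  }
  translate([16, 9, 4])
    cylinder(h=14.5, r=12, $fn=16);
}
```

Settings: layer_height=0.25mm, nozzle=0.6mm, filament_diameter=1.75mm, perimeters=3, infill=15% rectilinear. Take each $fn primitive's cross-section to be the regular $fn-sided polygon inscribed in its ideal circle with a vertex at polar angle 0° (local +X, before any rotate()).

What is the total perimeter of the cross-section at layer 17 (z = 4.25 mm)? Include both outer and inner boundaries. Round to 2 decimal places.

74.91 mm

At z = 4.25 mm: the cylinder: section is a regular 16-gon, circumradius r=12 (perimeter = 2·16·12.000·sin(180°/16) = 74.91 mm); the cube at (7.5, 0.5) is not intersected at this z (z outside [0.5, 3.5]); the cube at (15.5, 3.5) is not intersected at this z (z outside [9, 22]); Taking the union: only the r=12 cylinder is present, so the union is just that shape — boundary = 74.91 mm; the r=12 cylinder at (16, 9) gives a regular 16-gon of circumradius 12 (constant along its height) (perimeter = 2·16·12.000·sin(180°/16) = 74.91 mm); Taking the first minus the rest: starting from that combined region, the r=12 cylinder at (16, 9) partially overlaps it — only the 54.68 mm² overlap (of its 440.85 mm²) is removed, clipping the outline — boundary = 74.91 mm. Overall, the cross-section is a single solid region. Total boundary length (outer) = 74.91 mm.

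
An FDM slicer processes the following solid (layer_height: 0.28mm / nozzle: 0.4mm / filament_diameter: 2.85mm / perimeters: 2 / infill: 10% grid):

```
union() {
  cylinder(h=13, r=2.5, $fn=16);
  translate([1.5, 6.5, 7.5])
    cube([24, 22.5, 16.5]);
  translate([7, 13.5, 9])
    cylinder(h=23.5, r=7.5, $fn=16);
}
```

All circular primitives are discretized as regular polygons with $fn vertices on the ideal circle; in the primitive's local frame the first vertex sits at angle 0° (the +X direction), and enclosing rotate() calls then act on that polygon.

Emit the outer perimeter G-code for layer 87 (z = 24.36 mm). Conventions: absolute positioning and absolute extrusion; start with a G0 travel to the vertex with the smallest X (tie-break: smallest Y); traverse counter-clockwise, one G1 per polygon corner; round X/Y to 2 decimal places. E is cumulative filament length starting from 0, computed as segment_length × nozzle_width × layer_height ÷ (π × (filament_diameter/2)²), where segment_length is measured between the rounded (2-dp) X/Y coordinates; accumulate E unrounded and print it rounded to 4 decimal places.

G0 X-0.50 Y13.50 Z24.36
G1 X0.07 Y10.63 E0.0514
G1 X1.70 Y8.20 E0.1027
G1 X4.13 Y6.57 E0.1541
G1 X7.00 Y6.00 E0.2055
G1 X9.87 Y6.57 E0.2569
G1 X12.30 Y8.20 E0.3082
G1 X13.93 Y10.63 E0.3596
G1 X14.50 Y13.50 E0.4110
G1 X13.93 Y16.37 E0.4623
G1 X12.30 Y18.80 E0.5137
G1 X9.87 Y20.43 E0.5651
G1 X7.00 Y21.00 E0.6165
G1 X4.13 Y20.43 E0.6678
G1 X1.70 Y18.80 E0.7192
G1 X0.07 Y16.37 E0.7706
G1 X-0.50 Y13.50 E0.8219

At z = 24.36 mm: the cylinder does not reach this height (z outside [0, 13]); the cube at (1.5, 6.5) is not intersected at this z (z outside [7.5, 24]); the r=7.5 cylinder at (7, 13.5) contributes a regular 16-gon of circumradius 7.5; Combining (union): only the r=7.5 cylinder at (7, 13.5) is present, so the union is just that shape — 1 connected region. The outline is a single polygon with 16 vertices. Extrusion per mm of travel: 0.4 × 0.28 / (π × 1.425²) = 0.017557. Accumulating E over each segment gives final E = 0.8219.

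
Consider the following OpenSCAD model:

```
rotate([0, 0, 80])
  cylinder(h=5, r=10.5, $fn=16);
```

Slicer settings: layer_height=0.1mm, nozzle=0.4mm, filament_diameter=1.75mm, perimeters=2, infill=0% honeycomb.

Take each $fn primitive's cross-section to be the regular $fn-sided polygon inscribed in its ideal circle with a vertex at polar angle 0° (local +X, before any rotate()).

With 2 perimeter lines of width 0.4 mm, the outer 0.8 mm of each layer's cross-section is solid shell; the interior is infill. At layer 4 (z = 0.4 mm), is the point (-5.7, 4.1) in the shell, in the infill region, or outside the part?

At z = 0.4 mm: the r=10.5 cylinder gives a regular 16-gon of circumradius 10.5 (constant along its height); (whole slice rotated 80° about Z — lengths, areas and connectivity unchanged). Overall, the cross-section is a single solid region. Undo the 80° rotation: the query point maps to (3.048, 6.325) in the un-rotated model frame. The nearest boundary edge runs (7.42, 7.42)→(4.02, 9.70); distance from the point to it = 3.35 mm. The point is inside the cross-section and 3.35 mm from the nearest boundary — more than the 0.8 mm shell width (2 × 0.4), so it's in the infill interior.

infill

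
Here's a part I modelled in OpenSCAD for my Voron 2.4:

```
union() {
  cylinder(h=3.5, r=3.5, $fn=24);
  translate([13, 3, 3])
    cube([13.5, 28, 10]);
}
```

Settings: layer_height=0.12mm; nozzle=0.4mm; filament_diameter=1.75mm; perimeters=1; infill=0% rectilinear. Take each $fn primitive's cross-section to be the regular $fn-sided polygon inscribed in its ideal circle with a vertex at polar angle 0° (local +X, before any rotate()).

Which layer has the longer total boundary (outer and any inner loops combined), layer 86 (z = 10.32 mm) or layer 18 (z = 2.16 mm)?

Layer 86 (z = 10.32): the cylinder does not reach this height (z outside [0, 3.5]); the cube at (13, 3) is present — its section is the full 13.5×28 rectangle (perimeter 83.00 mm); Taking the union: only the 13.5×28 cube at (13, 3) is present, so the union is just that shape — boundary = 83.00 mm. So its perimeter = 83.00 mm. Layer 18 (z = 2.16): the r=3.5 cylinder contributes a regular 24-gon of circumradius 3.5 (perimeter = 2·24·3.500·sin(180°/24) = 21.93 mm); the cube at (13, 3) does not reach this height (z outside [3, 13]); Combining (union): only the r=3.5 cylinder is present, so the union is just that shape — boundary = 21.93 mm. So its perimeter = 21.93 mm. Layer 86 is larger (83.00 vs 21.93 mm).

layer 86 (z = 10.32 mm)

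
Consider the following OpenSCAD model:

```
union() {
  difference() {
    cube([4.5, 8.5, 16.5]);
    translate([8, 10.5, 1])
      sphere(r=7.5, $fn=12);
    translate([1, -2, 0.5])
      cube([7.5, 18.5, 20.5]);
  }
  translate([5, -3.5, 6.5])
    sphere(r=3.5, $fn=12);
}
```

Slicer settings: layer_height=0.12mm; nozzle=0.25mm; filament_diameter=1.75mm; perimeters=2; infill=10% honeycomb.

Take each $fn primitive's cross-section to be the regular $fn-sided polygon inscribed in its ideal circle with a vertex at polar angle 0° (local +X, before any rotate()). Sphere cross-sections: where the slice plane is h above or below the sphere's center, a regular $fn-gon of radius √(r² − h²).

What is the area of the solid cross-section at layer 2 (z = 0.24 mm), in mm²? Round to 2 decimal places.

At z = 0.24 mm: the 4.5×8.5 cube contributes its full rectangle (area 38.25 mm²); the r=7.5 sphere at (8, 10.5) slices to a regular 12-gon of circumradius 7.461 (√(r²−h²) with h=0.76 from center) (area = (12/2)·7.461²·sin(360°/12) = 167.02 mm²); the cube at (1, -2) does not reach this height (z outside [0.5, 21]); Taking the first minus the rest: starting from the 4.5×8.5 cube (38.25 mm²), the r=7.5 sphere at (8, 10.5) partially overlaps it — only the 9.89 mm² overlap (of its 167.02 mm²) is removed, clipping the outline — area = 28.36 mm²; the sphere at (5, -3.5) is not intersected at this z (|z−center|=6.260 > r=3.5); Combining (union): only that combined region is present, so the union is just that shape — area = 28.36 mm². Overall, the cross-section is a single solid region. Net area = 28.36 mm².

28.36 mm²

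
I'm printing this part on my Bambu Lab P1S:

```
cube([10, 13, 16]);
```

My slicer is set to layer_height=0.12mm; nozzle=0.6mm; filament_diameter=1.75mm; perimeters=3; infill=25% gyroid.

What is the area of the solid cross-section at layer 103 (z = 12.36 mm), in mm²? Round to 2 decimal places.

At z = 12.36 mm: the 10×13 cube contributes its full rectangle (area 130.00 mm²). Overall, the cross-section is a single solid region. Net area = 130.00 mm².

130.00 mm²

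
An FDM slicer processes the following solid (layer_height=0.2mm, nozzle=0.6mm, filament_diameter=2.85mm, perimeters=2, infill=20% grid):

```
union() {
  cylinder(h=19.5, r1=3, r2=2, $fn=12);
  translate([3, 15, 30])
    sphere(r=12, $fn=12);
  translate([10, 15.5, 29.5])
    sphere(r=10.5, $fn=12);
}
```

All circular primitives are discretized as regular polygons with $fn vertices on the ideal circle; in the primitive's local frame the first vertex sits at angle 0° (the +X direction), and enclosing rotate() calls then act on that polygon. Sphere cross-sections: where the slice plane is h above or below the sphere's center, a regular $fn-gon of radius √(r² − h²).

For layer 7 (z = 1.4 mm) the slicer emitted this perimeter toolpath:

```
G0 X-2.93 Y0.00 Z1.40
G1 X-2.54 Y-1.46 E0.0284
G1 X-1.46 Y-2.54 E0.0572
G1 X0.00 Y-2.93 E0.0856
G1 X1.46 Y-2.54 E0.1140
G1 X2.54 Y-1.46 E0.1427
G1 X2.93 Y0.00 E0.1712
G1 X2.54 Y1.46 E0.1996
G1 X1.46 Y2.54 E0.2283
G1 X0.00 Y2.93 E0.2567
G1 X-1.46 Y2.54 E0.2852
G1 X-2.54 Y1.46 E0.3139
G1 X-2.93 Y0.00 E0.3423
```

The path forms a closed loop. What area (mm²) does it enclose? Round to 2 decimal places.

Apply the shoelace formula to the sequence of (X, Y) vertices; enclosed area = 25.75 mm².

25.75 mm²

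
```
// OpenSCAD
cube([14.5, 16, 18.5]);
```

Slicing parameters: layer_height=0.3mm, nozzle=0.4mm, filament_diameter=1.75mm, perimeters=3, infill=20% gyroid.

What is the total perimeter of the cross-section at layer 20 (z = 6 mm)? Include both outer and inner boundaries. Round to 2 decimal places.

61.00 mm

At z = 6 mm: the cube is present — its section is the full 14.5×16 rectangle (perimeter 61.00 mm). Overall, the cross-section is a single solid region. Total boundary length (outer) = 61.00 mm.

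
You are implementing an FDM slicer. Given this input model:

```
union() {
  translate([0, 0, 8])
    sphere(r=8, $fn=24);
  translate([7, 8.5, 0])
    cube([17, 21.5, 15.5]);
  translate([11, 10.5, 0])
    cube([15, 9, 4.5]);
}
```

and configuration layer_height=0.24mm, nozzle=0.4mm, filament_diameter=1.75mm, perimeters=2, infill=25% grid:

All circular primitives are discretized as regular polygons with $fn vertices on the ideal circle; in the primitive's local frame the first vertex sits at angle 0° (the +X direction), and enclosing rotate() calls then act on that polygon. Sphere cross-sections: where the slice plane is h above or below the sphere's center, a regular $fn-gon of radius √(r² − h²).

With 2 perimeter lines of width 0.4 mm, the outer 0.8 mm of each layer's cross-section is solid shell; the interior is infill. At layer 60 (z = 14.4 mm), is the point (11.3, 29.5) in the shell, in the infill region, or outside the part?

shell

At z = 14.4 mm: the r=8 sphere slices to a regular 24-gon of circumradius 4.800 (√(r²−h²) with h=6.4 from center); the 17×21.5 cube at (7, 8.5) contributes its full rectangle; the cube at (11, 10.5) is not intersected at this z (z outside [0, 4.5]); Combining (union): the 2 present regions are separate (no shared area or edge), so areas and boundary lengths simply add and each stays a separate island — 2 connected regions. Overall, the cross-section has 2 separate islands. The nearest boundary edge runs (7.00, 30.00)→(24.00, 30.00); distance from the point to it = 0.50 mm. (Shell/infill is judged within the island containing the point — the largest one.) The point is inside the cross-section, 0.50 mm from the nearest boundary — within the 0.8 mm shell band (2 × 0.4).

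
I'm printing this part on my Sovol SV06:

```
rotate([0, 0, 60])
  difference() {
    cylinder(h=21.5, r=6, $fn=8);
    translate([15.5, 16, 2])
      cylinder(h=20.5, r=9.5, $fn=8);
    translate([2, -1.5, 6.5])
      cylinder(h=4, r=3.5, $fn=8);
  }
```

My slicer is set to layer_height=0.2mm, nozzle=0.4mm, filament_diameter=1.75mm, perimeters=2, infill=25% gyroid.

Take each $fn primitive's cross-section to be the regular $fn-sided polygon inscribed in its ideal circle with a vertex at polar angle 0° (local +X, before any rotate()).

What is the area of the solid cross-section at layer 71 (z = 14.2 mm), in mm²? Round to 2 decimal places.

At z = 14.2 mm: the r=6 cylinder contributes a regular 8-gon of circumradius 6 (area = (8/2)·6.000²·sin(360°/8) = 101.82 mm²); the cylinder at (15.5, 16): section is a regular 8-gon, circumradius r=9.5 (area = (8/2)·9.500²·sin(360°/8) = 255.27 mm²); the cylinder at (2, -1.5) is absent (z outside [6.5, 10.5]); Subtracting the remaining from the first: starting from the r=6 cylinder (101.82 mm²), the r=9.5 cylinder at (15.5, 16) misses the remaining region (no effect) — area = 101.82 mm²; (whole slice rotated 60° about Z — lengths, areas and connectivity unchanged). Overall, the cross-section is a single solid region. Net area = 101.82 mm².

101.82 mm²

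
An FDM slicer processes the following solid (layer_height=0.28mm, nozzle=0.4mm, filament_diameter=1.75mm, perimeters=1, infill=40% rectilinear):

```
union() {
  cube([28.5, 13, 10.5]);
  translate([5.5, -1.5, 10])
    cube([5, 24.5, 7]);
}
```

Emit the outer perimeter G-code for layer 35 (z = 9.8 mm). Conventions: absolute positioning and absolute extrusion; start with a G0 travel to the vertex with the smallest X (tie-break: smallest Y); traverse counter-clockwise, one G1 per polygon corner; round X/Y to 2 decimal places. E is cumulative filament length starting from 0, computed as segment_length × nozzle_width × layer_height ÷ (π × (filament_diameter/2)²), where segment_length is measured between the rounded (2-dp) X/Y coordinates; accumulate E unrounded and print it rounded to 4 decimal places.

At z = 9.8 mm: the cube (footprint 28.5×13) is included at this height; the cube at (5.5, -1.5) does not reach this height (z outside [10, 17]); Taking the union: only the 28.5×13 cube is present, so the union is just that shape — 1 connected region. The outline is a single polygon with 4 vertices. Extrusion per mm of travel: 0.4 × 0.28 / (π × 0.875²) = 0.046564. Accumulating E over each segment gives final E = 3.8648.

G0 X0.00 Y0.00 Z9.80
G1 X28.50 Y0.00 E1.3271
G1 X28.50 Y13.00 E1.9324
G1 X0.00 Y13.00 E3.2595
G1 X0.00 Y0.00 E3.8648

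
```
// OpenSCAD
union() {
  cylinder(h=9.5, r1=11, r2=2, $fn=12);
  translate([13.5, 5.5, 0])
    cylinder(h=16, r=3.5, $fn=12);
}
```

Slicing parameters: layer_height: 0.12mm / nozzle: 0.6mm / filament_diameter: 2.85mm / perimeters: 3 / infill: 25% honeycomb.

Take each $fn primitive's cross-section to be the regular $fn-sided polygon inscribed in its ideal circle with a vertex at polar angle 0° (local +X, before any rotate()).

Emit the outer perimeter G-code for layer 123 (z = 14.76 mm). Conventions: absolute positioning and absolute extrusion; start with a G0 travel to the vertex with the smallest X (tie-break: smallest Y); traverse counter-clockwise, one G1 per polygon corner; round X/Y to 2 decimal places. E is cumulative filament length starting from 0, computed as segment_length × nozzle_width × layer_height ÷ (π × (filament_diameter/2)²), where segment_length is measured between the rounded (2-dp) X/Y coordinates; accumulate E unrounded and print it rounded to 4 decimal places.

At z = 14.76 mm: the cone is not intersected at this z (z outside [0, 9.5]); the r=3.5 cylinder at (13.5, 5.5) contributes a regular 12-gon of circumradius 3.5; Combining (union): only the r=3.5 cylinder at (13.5, 5.5) is present, so the union is just that shape — 1 connected region. The outline is a single polygon with 12 vertices. Extrusion per mm of travel: 0.6 × 0.12 / (π × 1.425²) = 0.011286. Accumulating E over each segment gives final E = 0.2453.

G0 X10.00 Y5.50 Z14.76
G1 X10.47 Y3.75 E0.0205
G1 X11.75 Y2.47 E0.0409
G1 X13.50 Y2.00 E0.0613
G1 X15.25 Y2.47 E0.0818
G1 X16.53 Y3.75 E0.1022
G1 X17.00 Y5.50 E0.1227
G1 X16.53 Y7.25 E0.1431
G1 X15.25 Y8.53 E0.1635
G1 X13.50 Y9.00 E0.1840
G1 X11.75 Y8.53 E0.2044
G1 X10.47 Y7.25 E0.2249
G1 X10.00 Y5.50 E0.2453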